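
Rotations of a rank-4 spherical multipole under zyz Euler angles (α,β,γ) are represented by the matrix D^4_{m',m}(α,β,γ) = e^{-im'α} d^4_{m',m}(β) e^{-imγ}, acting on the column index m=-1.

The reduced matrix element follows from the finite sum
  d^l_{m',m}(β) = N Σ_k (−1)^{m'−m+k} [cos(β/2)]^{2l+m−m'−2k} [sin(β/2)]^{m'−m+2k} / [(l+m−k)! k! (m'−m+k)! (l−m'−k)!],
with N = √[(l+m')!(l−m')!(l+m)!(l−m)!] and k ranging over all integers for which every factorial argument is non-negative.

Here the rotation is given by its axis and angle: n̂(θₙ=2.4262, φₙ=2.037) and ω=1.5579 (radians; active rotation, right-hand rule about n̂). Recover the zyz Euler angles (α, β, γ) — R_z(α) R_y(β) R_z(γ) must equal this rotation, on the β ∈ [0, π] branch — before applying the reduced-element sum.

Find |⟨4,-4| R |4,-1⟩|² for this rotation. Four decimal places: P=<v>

Axis–angle → zyz. n̂ = (sinθₙcosφₙ, sinθₙsinφₙ, cosθₙ) = (-0.294832, +0.585915, -0.754836), ω = 1.5579.
R = I cosω + sinω [n̂]ₓ + (1−cosω) n̂n̂ᵀ gives
  R = [+0.098701, +0.584254, +0.805547; -0.925292, +0.351766, -0.141759; -0.366187, -0.731374, +0.575325]
β = atan2(√(R₁₃²+R₂₃²), R₃₃) = 0.957795; α = atan2(R₂₃, R₁₃) mod 2π = 6.108991; γ = atan2(R₃₂, −R₃₁) mod 2π = 5.176583
First d^4_{-4,-1}(β=0.9578), then the phase factors e^{-i(-4)α} and e^{-i(-1)γ}:
With c≡cos(β/2)=0.887504 and s≡sin(β/2)=0.460801, N=[1·40320·6·120]^{1/2}=5387.986637
k∈{3} keeps every argument non-negative
  k=3: (−1)^0·5387.9866/(720)·0.8875^5·0.4608^3 = +0.403166
d^4_{-4,-1}(0.9578) = +0.403166
|D^4_{-4,-1}|² = |d^4_{-4,-1}(β)|² = (+0.403166)² = 0.162543 (the z-rotation phases have unit modulus)

P=0.1625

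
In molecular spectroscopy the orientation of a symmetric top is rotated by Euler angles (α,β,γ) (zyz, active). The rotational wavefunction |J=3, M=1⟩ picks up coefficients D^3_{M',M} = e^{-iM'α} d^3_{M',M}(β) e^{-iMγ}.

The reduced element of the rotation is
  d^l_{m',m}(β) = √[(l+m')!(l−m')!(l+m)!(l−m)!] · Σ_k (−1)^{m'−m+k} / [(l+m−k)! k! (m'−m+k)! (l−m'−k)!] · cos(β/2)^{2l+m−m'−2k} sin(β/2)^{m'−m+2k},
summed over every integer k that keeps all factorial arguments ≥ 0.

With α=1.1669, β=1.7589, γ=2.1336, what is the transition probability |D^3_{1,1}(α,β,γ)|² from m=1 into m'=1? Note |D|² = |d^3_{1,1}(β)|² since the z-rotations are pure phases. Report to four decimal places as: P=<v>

P=0.0201

First d^3_{1,1}(β=1.7589), then the phase factors e^{-i(1)α} and e^{-i(1)γ}:
Half-angle: c=0.637575, s=0.770388. N=√(24·2·24·2)=48.000000
k∈{0,1,2} keeps every argument non-negative
  k=0: (−1)^0·48.0000/(48)·0.6376^6·0.7704^0 = +0.067172
  k=1: (−1)^1·48.0000/(6)·0.6376^4·0.7704^2 = -0.784575
  k=2: (−1)^2·48.0000/(8)·0.6376^2·0.7704^4 = +0.859117
d^3_{1,1}(1.7589) = +0.067172 -0.784575 +0.859117 = +0.141714
|D^3_{1,1}|² = |d^3_{1,1}(β)|² = (+0.141714)² = 0.020083 (the z-rotation phases have unit modulus)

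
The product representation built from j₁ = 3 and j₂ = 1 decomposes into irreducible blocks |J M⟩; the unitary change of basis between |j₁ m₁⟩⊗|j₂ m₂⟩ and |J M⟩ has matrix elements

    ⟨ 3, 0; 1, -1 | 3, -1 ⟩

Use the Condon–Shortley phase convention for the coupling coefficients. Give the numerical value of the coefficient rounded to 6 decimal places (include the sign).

+√(1/2) ≈ +0.707107

√[7·1!5!1!/8! · 3!3!0!2!2!4!] = √(72)
  +(−1)^0/∏(0,1,3,0,2,1)! = 1/12  (running 1/12)
⟨..|..⟩ = √(72)·(1/12) = +0.707107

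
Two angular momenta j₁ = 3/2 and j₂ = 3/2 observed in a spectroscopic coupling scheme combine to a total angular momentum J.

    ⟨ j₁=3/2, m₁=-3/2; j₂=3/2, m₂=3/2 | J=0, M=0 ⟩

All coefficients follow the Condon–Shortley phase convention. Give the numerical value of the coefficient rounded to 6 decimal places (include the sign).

-0.500000

triangle: 3!*0!*0!/4! = 6/24
(j±m)!: 0!*3!*3!*0!*0!*0! = 36
prefactor² = (2J+1)*Δ*N² = 9
  k=3: −1/(3!*0!*0!*0!*0!*0!) = -1/6
Σ = -1/6  ⇒  CG² = 9*(-1/6)² = 1/4
CG = −√(1/4) = -0.500000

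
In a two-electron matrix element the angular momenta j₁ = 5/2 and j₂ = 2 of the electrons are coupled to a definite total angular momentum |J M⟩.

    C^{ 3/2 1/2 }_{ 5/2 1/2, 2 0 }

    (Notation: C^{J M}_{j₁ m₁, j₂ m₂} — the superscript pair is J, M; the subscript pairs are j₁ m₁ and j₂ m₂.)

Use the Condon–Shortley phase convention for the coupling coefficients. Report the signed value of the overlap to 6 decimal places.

√[4·3!2!1!/7! · 3!2!2!2!2!1!] = √(32/35)
  +(−1)^1/∏(1,2,1,1,1,0)! = -1/2  (running -1/2)
  +(−1)^2/∏(2,1,0,0,2,1)! = 1/4  (running -1/4)
⟨..|..⟩ = √(32/35)·(-1/4) = -0.239046

-0.239046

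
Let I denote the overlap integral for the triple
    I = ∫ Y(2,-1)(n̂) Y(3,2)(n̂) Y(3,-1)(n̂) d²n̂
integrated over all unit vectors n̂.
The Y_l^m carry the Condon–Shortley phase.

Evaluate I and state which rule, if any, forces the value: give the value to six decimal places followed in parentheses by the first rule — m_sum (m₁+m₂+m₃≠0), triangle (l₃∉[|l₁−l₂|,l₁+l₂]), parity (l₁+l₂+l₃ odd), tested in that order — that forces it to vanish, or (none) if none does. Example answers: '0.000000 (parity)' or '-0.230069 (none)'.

m-sum 0 ✓  L=8 even ✓  1≤3≤5 ✓
Π(2lᵢ+1) = 5×7×7 = 245
triangle coeff Δ(2,3,3) = 1/3780
Σ_t [0,2]: t=0:+1/24 t=1:−1/4 t=2:+1/24 = -1/6
(3j)²=4/105 [(2 3 3; 0 0 0)], sign=+1
Σ_t [1,2]: t=1:−1/48 t=2:+1/12 = 1/16
(3j)²=1/28 [(2 3 3; -1 2 -1)], sign=+1
⇒ 4πI² = 1/3
I = (+1)√(1/3/(4π)) = 0.16286750
No selection rule forces the value: the integral is nonzero (none).

0.162868 (none)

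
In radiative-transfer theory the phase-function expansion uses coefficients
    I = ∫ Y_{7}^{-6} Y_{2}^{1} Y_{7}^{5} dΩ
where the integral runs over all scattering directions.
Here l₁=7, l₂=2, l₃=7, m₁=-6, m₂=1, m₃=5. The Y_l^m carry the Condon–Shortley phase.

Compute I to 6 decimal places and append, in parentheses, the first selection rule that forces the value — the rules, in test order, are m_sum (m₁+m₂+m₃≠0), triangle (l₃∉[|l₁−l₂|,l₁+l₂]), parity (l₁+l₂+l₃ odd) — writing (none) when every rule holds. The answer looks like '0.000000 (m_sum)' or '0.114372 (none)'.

0.196071 (none)

Checks pass: Σm=0; 16 even; l₃=7∈[5,9].
(2·7+1)(2·2+1)(2·7+1) = 1125
Δ: 2! 12! 2! / 17! → 1/185640
sum: t=0:+1/2419200 t=1:−1/518400 t=2:+1/2419200 = -1/907200
3j²(7 2 7; 0 0 0) = Δ·Π!·Σ² = 56/3315  (sign +1)
sum: t=1:−1/958003200 t=2:+1/79833600 = 1/87091200
3j²(7 2 7; -6 1 5) = Δ·Π!·Σ² = 121/4760  (sign +1)
combine: 4πI² = 1125·56/3315·121/4760 = 1815/3757
take √, sign +1: I = 0.19607074
No selection rule forces the value: the integral is nonzero (none).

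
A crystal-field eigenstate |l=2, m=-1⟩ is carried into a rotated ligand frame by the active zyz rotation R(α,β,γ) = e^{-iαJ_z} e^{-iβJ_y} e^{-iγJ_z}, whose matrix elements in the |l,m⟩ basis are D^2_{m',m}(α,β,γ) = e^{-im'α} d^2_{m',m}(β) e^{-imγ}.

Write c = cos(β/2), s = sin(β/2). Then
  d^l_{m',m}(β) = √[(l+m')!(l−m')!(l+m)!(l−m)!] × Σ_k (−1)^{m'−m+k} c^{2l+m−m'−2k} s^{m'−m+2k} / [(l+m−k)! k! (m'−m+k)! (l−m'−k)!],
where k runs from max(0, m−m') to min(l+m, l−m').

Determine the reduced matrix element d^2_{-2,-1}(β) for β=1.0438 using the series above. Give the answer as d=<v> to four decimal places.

d^2_{-2,-1}(β=1.0438) via the finite sum:
With c≡cos(β/2)=0.866874 and s≡sin(β/2)=0.498528, N=[1·24·1·6]^{1/2}=12.000000
Admissible k: 1..1 (factorial args all ≥0)
  k=1: (−1)^0·12.0000/(6)·0.8669^3·0.4985^1 = +0.649512
d^2_{-2,-1}(1.0438) = +0.649512

d=0.6495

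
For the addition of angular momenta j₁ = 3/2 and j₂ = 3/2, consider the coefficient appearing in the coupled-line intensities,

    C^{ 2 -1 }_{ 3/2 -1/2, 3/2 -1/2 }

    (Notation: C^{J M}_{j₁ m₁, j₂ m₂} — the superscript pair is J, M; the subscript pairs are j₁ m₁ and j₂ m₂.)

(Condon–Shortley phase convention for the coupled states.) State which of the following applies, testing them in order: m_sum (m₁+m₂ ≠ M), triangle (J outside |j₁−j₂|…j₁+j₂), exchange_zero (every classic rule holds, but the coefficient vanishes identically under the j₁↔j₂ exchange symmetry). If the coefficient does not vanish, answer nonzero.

exchange_zero

m-sum: m₁+m₂ = -1/2+(-1/2) = -1, M = -1  ✓
triangle: |j₁−j₂| = 0 ≤ J = 2 ≤ j₁+j₂ = 3  ✓
exchange: j₁=j₂ and m₁=m₂, and (−1)^(j₁+j₂−J) = (−1)^1 = −1 forces ⟨j₁m₁;j₂m₂|JM⟩ = −⟨j₂m₂;j₁m₁|JM⟩ = −⟨j₁m₁;j₂m₂|JM⟩ ⇒ the coefficient vanishes identically
Racah sum check: Σ_k collapses to 0 ⇒ CG = 0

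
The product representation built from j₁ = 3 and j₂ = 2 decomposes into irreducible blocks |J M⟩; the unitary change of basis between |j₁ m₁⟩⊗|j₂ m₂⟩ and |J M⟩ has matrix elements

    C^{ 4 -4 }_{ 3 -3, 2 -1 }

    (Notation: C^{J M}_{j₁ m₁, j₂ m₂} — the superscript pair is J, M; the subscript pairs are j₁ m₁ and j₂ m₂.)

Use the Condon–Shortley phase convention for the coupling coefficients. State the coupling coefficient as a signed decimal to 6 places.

triangle: 1!×5!×3!/10! = 720/3628800
(j±m)!: 0!×6!×1!×3!×0!×8! = 174182400
prefactor² = (2J+1)×Δ×N² = 311040
  k=1: −1/(1!×0!×5!×0!×0!×3!) = -1/720
Σ = -1/720  ⇒  CG² = 311040×(-1/720)² = 3/5
CG = −√(3/5) = -0.774597

−√(3/5) ≈ -0.774597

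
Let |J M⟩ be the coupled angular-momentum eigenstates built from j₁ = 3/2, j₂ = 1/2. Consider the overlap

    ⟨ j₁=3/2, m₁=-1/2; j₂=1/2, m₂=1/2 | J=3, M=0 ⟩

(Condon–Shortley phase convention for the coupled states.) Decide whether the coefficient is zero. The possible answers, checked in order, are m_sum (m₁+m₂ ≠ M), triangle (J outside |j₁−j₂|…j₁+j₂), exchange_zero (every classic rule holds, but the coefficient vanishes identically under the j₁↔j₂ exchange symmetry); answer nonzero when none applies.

triangle

m-sum: m₁+m₂ = -1/2+1/2 = 0, M = 0  ✓
triangle: need |j₁−j₂| ≤ J ≤ j₁+j₂, i.e. J ∈ [1, 2]; J = 3 is outside ✗ ⇒ coefficient is 0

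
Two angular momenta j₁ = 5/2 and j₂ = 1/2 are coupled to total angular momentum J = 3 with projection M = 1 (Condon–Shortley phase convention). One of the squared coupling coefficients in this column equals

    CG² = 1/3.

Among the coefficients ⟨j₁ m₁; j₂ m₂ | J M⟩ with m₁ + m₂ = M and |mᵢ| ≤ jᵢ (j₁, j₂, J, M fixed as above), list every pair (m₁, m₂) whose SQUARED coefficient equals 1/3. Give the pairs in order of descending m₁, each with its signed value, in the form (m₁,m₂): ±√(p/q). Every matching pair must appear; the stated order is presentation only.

(3/2,-1/2): +√(1/3)

Admissible pairs with m₁+m₂ = M = 1: (1/2,1/2), (3/2,-1/2)
  (m₁,m₂)=(3/2,-1/2): CG² = 1/3, CG = +√(1/3)   ← matches the target
  (m₁,m₂)=(1/2,1/2): CG² = 2/3, CG = +√(2/3)
Pairs with CG² = 1/3: (3/2,-1/2): +√(1/3)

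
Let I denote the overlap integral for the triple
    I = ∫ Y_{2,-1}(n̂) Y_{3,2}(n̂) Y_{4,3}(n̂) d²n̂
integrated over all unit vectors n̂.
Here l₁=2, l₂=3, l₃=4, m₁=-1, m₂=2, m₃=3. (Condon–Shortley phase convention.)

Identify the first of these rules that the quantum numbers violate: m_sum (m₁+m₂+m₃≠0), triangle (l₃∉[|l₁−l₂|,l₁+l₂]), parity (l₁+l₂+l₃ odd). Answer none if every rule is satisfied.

m_sum

Σmᵢ = 4  ✗
l₃∈[|l₁−l₂|,l₁+l₂]=[1,5], have l₃=4
Σlᵢ = 9 ⇒ odd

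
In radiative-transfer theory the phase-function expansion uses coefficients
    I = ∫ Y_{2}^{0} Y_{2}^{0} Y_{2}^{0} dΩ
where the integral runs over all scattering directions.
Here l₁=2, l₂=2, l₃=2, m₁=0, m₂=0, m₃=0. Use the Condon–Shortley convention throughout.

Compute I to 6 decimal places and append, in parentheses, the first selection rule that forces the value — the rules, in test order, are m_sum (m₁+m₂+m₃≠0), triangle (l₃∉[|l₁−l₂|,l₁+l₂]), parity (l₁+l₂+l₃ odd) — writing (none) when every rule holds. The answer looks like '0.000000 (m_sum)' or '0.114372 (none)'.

Checks pass: Σm=0; 6 even; l₃=2∈[0,4].
(2·2+1)(2·2+1)(2·2+1) = 125
Δ: 2! 2! 2! / 7! → 1/630
sum: t=0:+1/8 t=1:−1/1 t=2:+1/8 = -3/4
3j²(2 2 2; 0 0 0) = Δ·Π!·Σ² = 2/35  (sign -1)
(m-triple is (0,0,0) — same symbol as above.)
combine: 4πI² = 125·2/35·2/35 = 20/49
take √, sign +1: I = 0.18022375
No selection rule forces the value: the integral is nonzero (none).

0.180224 (none)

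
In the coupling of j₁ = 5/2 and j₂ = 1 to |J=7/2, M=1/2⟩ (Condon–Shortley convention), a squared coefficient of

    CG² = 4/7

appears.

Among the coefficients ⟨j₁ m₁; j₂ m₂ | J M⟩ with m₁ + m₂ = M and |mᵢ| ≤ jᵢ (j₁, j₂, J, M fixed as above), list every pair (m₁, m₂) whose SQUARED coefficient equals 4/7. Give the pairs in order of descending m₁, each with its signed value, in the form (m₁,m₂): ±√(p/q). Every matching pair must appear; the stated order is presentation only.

(1/2,0): +√(4/7)

Admissible pairs with m₁+m₂ = M = 1/2: (-1/2,1), (1/2,0), (3/2,-1)
  (m₁,m₂)=(3/2,-1): CG² = 1/7, CG = +√(1/7)
  (m₁,m₂)=(1/2,0): CG² = 4/7, CG = +√(4/7)   ← matches the target
  (m₁,m₂)=(-1/2,1): CG² = 2/7, CG = +√(2/7)
Pairs with CG² = 4/7: (1/2,0): +√(4/7)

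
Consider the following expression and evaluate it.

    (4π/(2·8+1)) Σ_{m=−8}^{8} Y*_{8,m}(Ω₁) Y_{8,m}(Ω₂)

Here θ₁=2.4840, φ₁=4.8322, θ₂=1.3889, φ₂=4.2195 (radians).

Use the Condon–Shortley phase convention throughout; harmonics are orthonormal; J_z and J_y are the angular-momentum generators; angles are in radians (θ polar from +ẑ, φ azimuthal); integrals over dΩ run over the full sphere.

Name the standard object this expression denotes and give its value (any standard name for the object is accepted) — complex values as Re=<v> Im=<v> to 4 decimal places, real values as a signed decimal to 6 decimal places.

Legendre polynomial (addition theorem), -0.280719

This sum is the spherical-harmonic addition theorem: it equals the Legendre polynomial P_l(cos γ) of the angle γ between the two directions.
Expand P_8 via completeness: Σ_{m} conj(Y_{8,m}) at Ω₁ times Y_{8,m} at Ω₂ —
  term(m=-8) = (0.000852, -0.004449)   from Y*(Ω₁)=(0.005770, 0.008216), Y(Ω₂)=(-0.313864, -0.324151)
  term(m=-7) = (0.007094, 0.015737)   from Y*(Ω₁)=(0.038676, -0.034760), Y(Ω₂)=(-0.100834, 0.316273)
  term(m=-6) = (0.024593, 0.014562)   from Y*(Ω₁)=(-0.124008, -0.108515), Y(Ω₂)=(-0.170513, 0.031779)
  term(m=-5) = (-0.118897, 0.009304)   from Y*(Ω₁)=(-0.198001, 0.290005), Y(Ω₂)=(0.212801, 0.264693)
  term(m=-4) = (-0.025753, 0.021289)   from Y*(Ω₁)=(0.428122, 0.222474), Y(Ω₂)=(-0.027017, 0.063767)
  term(m=-3) = (0.027692, -0.101119)   from Y*(Ω₁)=(0.111977, -0.298004), Y(Ω₂)=(0.327935, -0.030298)
  term(m=-2) = (0.001122, 0.003117)   from Y*(Ω₁)=(0.151125, 0.036922), Y(Ω₂)=(0.011759, 0.017754)
  term(m=-1) = (-0.106687, -0.074995)   from Y*(Ω₁)=(0.048459, -0.402523), Y(Ω₂)=(0.152199, -0.283369)
  term(m=+0) = (0.000209, 0.000000)   from Y*(Ω₁)=(0.029651, -0.000000), Y(Ω₂)=(0.007052, 0.000000)
  term(m=+1) = (-0.106687, 0.074995)   from Y*(Ω₁)=(-0.048459, -0.402523), Y(Ω₂)=(-0.152199, -0.283369)
  term(m=+2) = (0.001122, -0.003117)   from Y*(Ω₁)=(0.151125, -0.036922), Y(Ω₂)=(0.011759, -0.017754)
  term(m=+3) = (0.027692, 0.101119)   from Y*(Ω₁)=(-0.111977, -0.298004), Y(Ω₂)=(-0.327935, -0.030298)
  term(m=+4) = (-0.025753, -0.021289)   from Y*(Ω₁)=(0.428122, -0.222474), Y(Ω₂)=(-0.027017, -0.063767)
  term(m=+5) = (-0.118897, -0.009304)   from Y*(Ω₁)=(0.198001, 0.290005), Y(Ω₂)=(-0.212801, 0.264693)
  term(m=+6) = (0.024593, -0.014562)   from Y*(Ω₁)=(-0.124008, 0.108515), Y(Ω₂)=(-0.170513, -0.031779)
  term(m=+7) = (0.007094, -0.015737)   from Y*(Ω₁)=(-0.038676, -0.034760), Y(Ω₂)=(0.100834, 0.316273)
  term(m=+8) = (0.000852, 0.004449)   from Y*(Ω₁)=(0.005770, -0.008216), Y(Ω₂)=(-0.313864, 0.324151)
Total Σ_m = (-0.379761, -0.000000). Multiply by 0.739198: (-0.280719, -0.000000). P_8(cos γ) = -0.280719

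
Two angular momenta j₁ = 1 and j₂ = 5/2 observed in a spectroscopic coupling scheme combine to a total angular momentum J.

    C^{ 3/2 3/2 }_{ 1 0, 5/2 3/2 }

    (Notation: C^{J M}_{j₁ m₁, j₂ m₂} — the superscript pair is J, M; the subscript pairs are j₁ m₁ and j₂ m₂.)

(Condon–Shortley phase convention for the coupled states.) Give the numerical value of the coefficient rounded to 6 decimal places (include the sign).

-0.516398  (= −√(4/15))

j₁+j₂−J=2  J+j₁−j₂=0  J−j₁+j₂=3  j₁+j₂+J+1=6
(j₁±m₁, j₂±m₂, J±M) = (1,1,4,1,3,0)
P² = 48/5
sum k=1..1:
  [1] −1/6 = -1/6
S = -1/6
C² = P²·S² = 4/15 ; C = -0.516398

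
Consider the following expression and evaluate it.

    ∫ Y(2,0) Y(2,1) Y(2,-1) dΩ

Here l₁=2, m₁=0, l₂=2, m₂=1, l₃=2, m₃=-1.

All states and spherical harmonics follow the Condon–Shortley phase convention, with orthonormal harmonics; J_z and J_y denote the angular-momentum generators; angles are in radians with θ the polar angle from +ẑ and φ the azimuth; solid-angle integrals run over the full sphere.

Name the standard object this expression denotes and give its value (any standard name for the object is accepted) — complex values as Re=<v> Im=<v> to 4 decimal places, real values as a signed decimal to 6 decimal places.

Gaunt coefficient, -0.090112

This is a Gaunt coefficient — the integral of a triple product of spherical harmonics over the sphere.
Checks pass: Σm=0; 6 even; l₃=2∈[0,4].
(2·2+1)(2·2+1)(2·2+1) = 125
Δ: 2! 2! 2! / 7! → 1/630
sum: t=0:+1/8 t=1:−1/1 t=2:+1/8 = -3/4
3j²(2 2 2; 0 0 0) = Δ·Π!·Σ² = 2/35  (sign -1)
sum: t=1:−1/2 t=2:+1/4 = -1/4
3j²(2 2 2; 0 1 -1) = Δ·Π!·Σ² = 1/70  (sign +1)
combine: 4πI² = 125·2/35·1/70 = 5/49
take √, sign -1: I = -0.09011188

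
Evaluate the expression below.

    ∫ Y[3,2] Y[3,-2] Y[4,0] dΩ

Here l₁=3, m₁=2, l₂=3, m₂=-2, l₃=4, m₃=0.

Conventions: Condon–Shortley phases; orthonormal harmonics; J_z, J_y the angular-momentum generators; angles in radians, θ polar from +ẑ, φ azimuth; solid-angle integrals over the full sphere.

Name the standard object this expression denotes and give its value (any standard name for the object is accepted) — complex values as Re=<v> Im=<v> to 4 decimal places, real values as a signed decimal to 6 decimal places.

Gaunt coefficient, -0.179515

This is a Gaunt coefficient — the integral of a triple product of spherical harmonics over the sphere.
Checks pass: Σm=0; 10 even; l₃=4∈[0,6].
(2·3+1)(2·3+1)(2·4+1) = 441
Δ: 2! 4! 4! / 11! → 1/34650
sum: t=0:+1/72 t=1:−1/16 t=2:+1/72 = -5/144
3j²(3 3 4; 0 0 0) = Δ·Π!·Σ² = 2/77  (sign -1)
sum: t=0:+1/72 t=1:−1/576 = 7/576
3j²(3 3 4; 2 -2 0) = Δ·Π!·Σ² = 7/198  (sign +1)
combine: 4πI² = 441·2/77·7/198 = 49/121
take √, sign -1: I = -0.17951487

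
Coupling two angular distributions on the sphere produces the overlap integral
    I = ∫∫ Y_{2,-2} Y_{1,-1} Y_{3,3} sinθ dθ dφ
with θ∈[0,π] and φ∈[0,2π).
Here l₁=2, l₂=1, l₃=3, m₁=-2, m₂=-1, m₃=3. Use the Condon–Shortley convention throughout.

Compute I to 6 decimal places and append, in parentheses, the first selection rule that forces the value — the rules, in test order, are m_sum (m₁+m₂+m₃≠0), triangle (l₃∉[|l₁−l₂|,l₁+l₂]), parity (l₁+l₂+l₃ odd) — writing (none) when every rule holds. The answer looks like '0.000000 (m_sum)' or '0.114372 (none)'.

-0.319865 (none)

m-sum 0 ✓  L=6 even ✓  1≤3≤3 ✓
Π(2lᵢ+1) = 5×3×7 = 105
triangle coeff Δ(2,1,3) = 1/105
Σ_t [0,0]: t=0:+1/4 = 1/4
(3j)²=3/35 [(2 1 3; 0 0 0)], sign=-1
Σ_t [0,0]: t=0:+1/48 = 1/48
(3j)²=1/7 [(2 1 3; -2 -1 3)], sign=+1
⇒ 4πI² = 9/7
I = (-1)√(9/7/(4π)) = -0.31986543
No selection rule forces the value: the integral is nonzero (none).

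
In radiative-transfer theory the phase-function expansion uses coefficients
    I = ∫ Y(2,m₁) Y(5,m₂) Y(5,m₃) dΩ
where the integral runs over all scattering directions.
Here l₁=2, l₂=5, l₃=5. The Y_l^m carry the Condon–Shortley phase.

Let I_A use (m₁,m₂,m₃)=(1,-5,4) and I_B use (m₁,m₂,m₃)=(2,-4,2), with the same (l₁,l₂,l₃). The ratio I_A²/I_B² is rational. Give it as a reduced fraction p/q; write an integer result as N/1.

15/8

Shared (l₁,l₂,l₃)=(2,5,5): N and (l;000)² cancel in I_A²/I_B².
A: Δ = 2!·2!·8!/13! = 1/38610; Racah Σ t=0..0: t=0:+1/80640 = 1/80640; ⇒ 3j(2 5 5; 1 -5 4)² = 9/286, sgn -1
B: Δ = 2!·2!·8!/13! = 1/38610; Racah Σ t=0..0: t=0:+1/20160 = 1/20160; ⇒ 3j(2 5 5; 2 -4 2)² = 12/715, sgn -1
I_A²/I_B² = (9/286)/(12/715) = 15/8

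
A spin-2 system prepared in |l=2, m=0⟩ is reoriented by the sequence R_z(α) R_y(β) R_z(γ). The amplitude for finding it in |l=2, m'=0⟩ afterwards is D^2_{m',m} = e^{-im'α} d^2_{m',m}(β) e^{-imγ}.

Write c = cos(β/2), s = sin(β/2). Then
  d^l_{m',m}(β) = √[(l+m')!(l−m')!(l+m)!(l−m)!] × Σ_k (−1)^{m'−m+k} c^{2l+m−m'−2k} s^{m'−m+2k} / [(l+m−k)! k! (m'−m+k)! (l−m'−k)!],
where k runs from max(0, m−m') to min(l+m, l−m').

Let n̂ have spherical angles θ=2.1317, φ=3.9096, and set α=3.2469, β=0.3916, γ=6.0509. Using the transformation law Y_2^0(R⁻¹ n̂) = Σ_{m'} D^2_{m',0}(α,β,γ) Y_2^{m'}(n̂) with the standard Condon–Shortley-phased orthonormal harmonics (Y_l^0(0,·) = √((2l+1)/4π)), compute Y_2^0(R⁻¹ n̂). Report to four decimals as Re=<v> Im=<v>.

Re=-0.2623 Im=0.0000

Need the full column D^2_{m',0} for m'=−2..2 at α=3.2469, β=0.3916, γ=6.0509.
cos(β/2)=0.980892, sin(β/2)=0.194551
d^2_{-2,0}: single k=2 term ⇒ +0.089204;  D = +0.087233+0.018649i
d^2_{-1,0}: k∈[1..2] ⇒ +0.449753 -0.017693 = +0.432060;  D = -0.429666-0.045415i
d^2_{0,0}: k∈[0..2] ⇒ +0.925732 -0.145670 +0.001433 = +0.781495;  D = +0.781495+0.000000i
d^2_{1,0}: k∈[0..1] ⇒ -0.449753 +0.017693 = -0.432060;  D = +0.429666-0.045415i
d^2_{2,0}: single k=0 term ⇒ +0.089204;  D = +0.087233-0.018649i
Y_2^{m'}(θ=2.1317,φ=3.9096) and Σ D·Y over m':
  (+0.0872+0.0186i)·(+0.0096-0.2768i)  (-0.4297-0.0454i)·(+0.2503-0.2417i)  (+0.7815+0.0000i)·(-0.0477+0.0000i)  (+0.4297-0.0454i)·(-0.2503-0.2417i)  (+0.0872-0.0186i)·(+0.0096+0.2768i)
Y_2^0(R⁻¹ n̂) = -0.262289-0.000000i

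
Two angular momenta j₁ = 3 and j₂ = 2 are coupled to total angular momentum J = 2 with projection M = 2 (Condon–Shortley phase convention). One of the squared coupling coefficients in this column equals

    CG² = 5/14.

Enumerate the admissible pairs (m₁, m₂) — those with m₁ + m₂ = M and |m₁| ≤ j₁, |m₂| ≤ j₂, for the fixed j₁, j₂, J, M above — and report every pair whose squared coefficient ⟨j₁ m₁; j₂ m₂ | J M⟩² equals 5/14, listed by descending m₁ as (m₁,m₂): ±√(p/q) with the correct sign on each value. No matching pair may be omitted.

Admissible pairs with m₁+m₂ = M = 2: (0,2), (1,1), (2,0), (3,-1)
  (m₁,m₂)=(3,-1): CG² = 5/14, CG = +√(5/14)   ← matches the target
  (m₁,m₂)=(2,0): CG² = 5/14, CG = −√(5/14)   ← matches the target
  (m₁,m₂)=(1,1): CG² = 3/14, CG = +√(3/14)
  (m₁,m₂)=(0,2): CG² = 1/14, CG = −√(1/14)
Pairs with CG² = 5/14: (3,-1): +√(5/14); (2,0): −√(5/14)

(3,-1): +√(5/14); (2,0): −√(5/14)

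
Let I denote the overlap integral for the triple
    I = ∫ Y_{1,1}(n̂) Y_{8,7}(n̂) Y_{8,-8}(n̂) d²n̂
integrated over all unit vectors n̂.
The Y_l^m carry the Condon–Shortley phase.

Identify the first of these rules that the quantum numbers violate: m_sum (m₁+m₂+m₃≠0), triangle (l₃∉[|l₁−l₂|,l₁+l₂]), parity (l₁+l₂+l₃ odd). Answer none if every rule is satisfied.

Σmᵢ = 0  ✓
l₃∈[|l₁−l₂|,l₁+l₂]=[7,9], have l₃=8  ✓
Σlᵢ = 17 ⇒ odd  ✗

parity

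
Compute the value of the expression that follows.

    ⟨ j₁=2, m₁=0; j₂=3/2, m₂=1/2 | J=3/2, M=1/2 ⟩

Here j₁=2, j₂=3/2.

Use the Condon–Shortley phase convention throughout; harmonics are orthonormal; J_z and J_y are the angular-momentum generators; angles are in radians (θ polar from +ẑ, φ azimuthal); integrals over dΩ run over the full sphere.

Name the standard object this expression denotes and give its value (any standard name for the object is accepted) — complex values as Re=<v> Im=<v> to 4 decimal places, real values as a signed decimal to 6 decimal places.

This is a Clebsch–Gordan (vector-coupling) coefficient.
j₁+j₂−J=2  J+j₁−j₂=2  J−j₁+j₂=1  j₁+j₂+J+1=6
(j₁±m₁, j₂±m₂, J±M) = (2,2,2,1,2,1)
P² = 16/45
sum k=1..2:
  [1] −1/1 = -1
  [2] +1/4 = 1/4
S = -3/4
C² = P²·S² = 1/5 ; C = -0.447214

Clebsch–Gordan coefficient, −√(1/5) ≈ -0.447214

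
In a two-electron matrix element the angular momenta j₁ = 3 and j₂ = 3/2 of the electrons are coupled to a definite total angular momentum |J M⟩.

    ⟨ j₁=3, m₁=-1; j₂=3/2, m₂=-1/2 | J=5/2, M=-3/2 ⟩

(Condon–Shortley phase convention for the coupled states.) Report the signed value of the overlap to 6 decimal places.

j₁+j₂−J=2  J+j₁−j₂=4  J−j₁+j₂=1  j₁+j₂+J+1=8
(j₁±m₁, j₂±m₂, J±M) = (2,4,1,2,1,4)
P² = 576/35
sum k=0..1:
  [0] +1/48 = 1/48
  [1] −1/6 = -1/6
S = -7/48
C² = P²·S² = 7/20 ; C = -0.591608

-0.591608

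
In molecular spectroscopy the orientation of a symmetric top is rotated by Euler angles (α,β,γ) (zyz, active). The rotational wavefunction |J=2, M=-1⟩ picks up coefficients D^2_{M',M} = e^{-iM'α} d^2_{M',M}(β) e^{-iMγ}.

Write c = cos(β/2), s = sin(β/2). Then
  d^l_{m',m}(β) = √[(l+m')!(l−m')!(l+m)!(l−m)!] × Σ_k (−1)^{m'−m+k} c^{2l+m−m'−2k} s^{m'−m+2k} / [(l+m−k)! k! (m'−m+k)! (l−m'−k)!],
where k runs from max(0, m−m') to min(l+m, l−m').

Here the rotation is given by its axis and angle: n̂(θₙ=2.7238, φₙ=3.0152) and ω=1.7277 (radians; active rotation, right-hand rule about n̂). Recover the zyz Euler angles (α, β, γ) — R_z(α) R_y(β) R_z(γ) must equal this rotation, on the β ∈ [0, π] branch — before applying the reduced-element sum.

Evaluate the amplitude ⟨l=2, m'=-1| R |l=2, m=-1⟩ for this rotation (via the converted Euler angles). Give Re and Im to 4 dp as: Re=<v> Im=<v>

Axis–angle → zyz. n̂ = (sinθₙcosφₙ, sinθₙsinφₙ, cosθₙ) = (-0.402507, +0.051147, -0.913987), ω = 1.7277.
R = I cosω + sinω [n̂]ₓ + (1−cosω) n̂n̂ᵀ gives
  R = [+0.031068, +0.878955, +0.475891; -0.926563, -0.153236, +0.343511; +0.374854, -0.451615, +0.809647]
β = atan2(√(R₁₃²+R₂₃²), R₃₃) = 0.627246; α = atan2(R₂₃, R₁₃) mod 2π = 0.625225; γ = atan2(R₃₂, −R₃₁) mod 2π = 4.019603
Split into d^2_{-1,-1}(β=0.6272) × two z-phases.
Half-angle: c=0.951222, s=0.308507. N=√(1·6·1·6)=6.000000
The bounds max(0,m−m')=0 and min(l+m,l−m')=1 give 2 terms
  k=0: (−1)^0·6.0000/(6)·0.9512^4·0.3085^0 = +0.818706
  k=1: (−1)^1·6.0000/(2)·0.9512^2·0.3085^2 = -0.258354
d^2_{-1,-1}(0.6272) = +0.818706 -0.258354 = +0.560352
Attach z-rotation phases: D = e^{-i(-1)(0.6252)}·(+0.560352)·e^{-i(-1)(4.0196)} = -0.037829-0.559073i

Re=-0.0378 Im=-0.5591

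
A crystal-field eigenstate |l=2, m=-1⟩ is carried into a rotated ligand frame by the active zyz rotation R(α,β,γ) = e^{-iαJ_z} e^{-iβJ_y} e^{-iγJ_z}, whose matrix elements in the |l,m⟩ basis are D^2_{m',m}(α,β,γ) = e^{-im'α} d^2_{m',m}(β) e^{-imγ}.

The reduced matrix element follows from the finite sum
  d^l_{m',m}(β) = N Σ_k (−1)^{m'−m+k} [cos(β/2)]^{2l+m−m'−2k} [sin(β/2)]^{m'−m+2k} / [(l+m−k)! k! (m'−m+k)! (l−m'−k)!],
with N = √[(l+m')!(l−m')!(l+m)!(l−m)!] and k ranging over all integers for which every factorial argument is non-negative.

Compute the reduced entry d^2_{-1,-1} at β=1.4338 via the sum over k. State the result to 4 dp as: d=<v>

d^2_{-1,-1}(β=1.4338) via the finite sum:
c=cos(1.433800/2)=0.753846, s=sin(1.433800/2)=0.657051; N=√[1·6·1·6]=6.000000
The bounds max(0,m−m')=0 and min(l+m,l−m')=1 give 2 terms
  k=0: (−1)^0·6.0000/(6)·0.7538^4·0.6571^0 = +0.322947
  k=1: (−1)^1·6.0000/(2)·0.7538^2·0.6571^2 = -0.736012
d^2_{-1,-1}(1.4338) = +0.322947 -0.736012 = -0.413065

d=-0.4131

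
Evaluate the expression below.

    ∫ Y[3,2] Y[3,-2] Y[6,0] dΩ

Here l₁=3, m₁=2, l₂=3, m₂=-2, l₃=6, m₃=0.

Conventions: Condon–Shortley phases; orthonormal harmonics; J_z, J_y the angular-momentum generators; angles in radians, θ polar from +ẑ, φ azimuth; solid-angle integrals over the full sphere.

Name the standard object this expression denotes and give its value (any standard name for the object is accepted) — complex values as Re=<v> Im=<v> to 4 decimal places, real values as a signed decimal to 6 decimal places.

This is a Gaunt coefficient — the integral of a triple product of spherical harmonics over the sphere.
m-sum 0 ✓  L=12 even ✓  0≤6≤6 ✓
Π(2lᵢ+1) = 7×7×13 = 637
triangle coeff Δ(3,3,6) = 1/12012
Σ_t [0,0]: t=0:+1/1296 = 1/1296
(3j)²=100/3003 [(3 3 6; 0 0 0)], sign=+1
Σ_t [0,0]: t=0:+1/14400 = 1/14400
(3j)²=3/1001 [(3 3 6; 2 -2 0)], sign=+1
⇒ 4πI² = 100/1573
I = (+1)√(100/1573/(4π)) = 0.07112638

Gaunt coefficient, +0.071126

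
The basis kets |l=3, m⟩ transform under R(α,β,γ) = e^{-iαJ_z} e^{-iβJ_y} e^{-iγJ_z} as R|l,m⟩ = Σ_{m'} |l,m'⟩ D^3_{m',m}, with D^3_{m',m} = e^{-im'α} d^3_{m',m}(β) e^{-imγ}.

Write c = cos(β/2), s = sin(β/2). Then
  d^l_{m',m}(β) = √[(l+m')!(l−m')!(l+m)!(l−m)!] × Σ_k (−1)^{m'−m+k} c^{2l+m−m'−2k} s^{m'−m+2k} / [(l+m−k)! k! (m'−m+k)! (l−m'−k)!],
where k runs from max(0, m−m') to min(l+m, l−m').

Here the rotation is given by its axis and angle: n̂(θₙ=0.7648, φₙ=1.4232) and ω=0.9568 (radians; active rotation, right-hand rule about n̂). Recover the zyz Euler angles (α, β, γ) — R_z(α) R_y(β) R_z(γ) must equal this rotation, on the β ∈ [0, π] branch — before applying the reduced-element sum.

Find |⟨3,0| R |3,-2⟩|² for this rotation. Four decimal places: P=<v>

P=0.1587

Axis–angle → zyz. n̂ = (sinθₙcosφₙ, sinθₙsinφₙ, cosθₙ) = (+0.101824, +0.684865, +0.721521), ω = 0.9568.
R = I cosω + sinω [n̂]ₓ + (1−cosω) n̂n̂ᵀ gives
  R = [+0.580533, -0.560178, +0.590916; +0.619295, +0.774946, +0.126223; -0.528635, +0.292675, +0.796798]
β = atan2(√(R₁₃²+R₂₃²), R₃₃) = 0.648820; α = atan2(R₂₃, R₁₃) mod 2π = 0.210443; γ = atan2(R₃₂, −R₃₁) mod 2π = 0.505635
Split into d^3_{0,-2}(β=0.6488) × two z-phases.
Half-angle: c=0.947839, s=0.318749. N=√(6·6·1·120)=65.726707
The bounds max(0,m−m')=0 and min(l+m,l−m')=1 give 2 terms
  k=0: (−1)^2·65.7267/(12)·0.9478^4·0.3187^2 = +0.449157
  k=1: (−1)^3·65.7267/(12)·0.9478^2·0.3187^4 = -0.050796
d^3_{0,-2}(0.6488) = +0.449157 -0.050796 = +0.398361
|D^3_{0,-2}|² = |d^3_{0,-2}(β)|² = (+0.398361)² = 0.158691 (the z-rotation phases have unit modulus)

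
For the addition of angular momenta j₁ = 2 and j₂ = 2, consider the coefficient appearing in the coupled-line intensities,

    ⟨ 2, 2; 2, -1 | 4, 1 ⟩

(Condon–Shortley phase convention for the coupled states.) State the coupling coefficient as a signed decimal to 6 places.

j₁+j₂−J=0  J+j₁−j₂=4  J−j₁+j₂=4  j₁+j₂+J+1=9
(j₁±m₁, j₂±m₂, J±M) = (4,0,1,3,5,3)
P² = 10368/7
sum k=0..0:
  [0] +1/144 = 1/144
S = 1/144
C² = P²·S² = 1/14 ; C = +0.267261

+√(1/14) ≈ +0.267261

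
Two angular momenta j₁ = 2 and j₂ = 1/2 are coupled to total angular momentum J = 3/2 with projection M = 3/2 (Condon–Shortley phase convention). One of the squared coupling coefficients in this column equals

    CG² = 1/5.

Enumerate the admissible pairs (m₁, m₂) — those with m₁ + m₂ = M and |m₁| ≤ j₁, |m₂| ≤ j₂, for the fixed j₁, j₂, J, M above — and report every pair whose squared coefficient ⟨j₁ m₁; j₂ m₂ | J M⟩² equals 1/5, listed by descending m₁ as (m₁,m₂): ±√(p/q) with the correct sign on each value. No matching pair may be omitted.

Admissible pairs with m₁+m₂ = M = 3/2: (1,1/2), (2,-1/2)
  (m₁,m₂)=(2,-1/2): CG² = 4/5, CG = +√(4/5)
  (m₁,m₂)=(1,1/2): CG² = 1/5, CG = −√(1/5)   ← matches the target
Pairs with CG² = 1/5: (1,1/2): −√(1/5)

(1,1/2): −√(1/5)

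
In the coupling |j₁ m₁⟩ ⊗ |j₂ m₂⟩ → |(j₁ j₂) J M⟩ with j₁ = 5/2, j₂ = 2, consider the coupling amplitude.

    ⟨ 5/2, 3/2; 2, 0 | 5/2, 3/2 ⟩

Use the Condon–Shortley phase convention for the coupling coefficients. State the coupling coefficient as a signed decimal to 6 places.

−√(1/70) ≈ -0.119523

j₁+j₂−J=2  J+j₁−j₂=3  J−j₁+j₂=2  j₁+j₂+J+1=8
(j₁±m₁, j₂±m₂, J±M) = (4,1,2,2,4,1)
P² = 288/35
sum k=0..1:
  [0] +1/8 = 1/8
  [1] −1/6 = -1/6
S = -1/24
C² = P²·S² = 1/70 ; C = -0.119523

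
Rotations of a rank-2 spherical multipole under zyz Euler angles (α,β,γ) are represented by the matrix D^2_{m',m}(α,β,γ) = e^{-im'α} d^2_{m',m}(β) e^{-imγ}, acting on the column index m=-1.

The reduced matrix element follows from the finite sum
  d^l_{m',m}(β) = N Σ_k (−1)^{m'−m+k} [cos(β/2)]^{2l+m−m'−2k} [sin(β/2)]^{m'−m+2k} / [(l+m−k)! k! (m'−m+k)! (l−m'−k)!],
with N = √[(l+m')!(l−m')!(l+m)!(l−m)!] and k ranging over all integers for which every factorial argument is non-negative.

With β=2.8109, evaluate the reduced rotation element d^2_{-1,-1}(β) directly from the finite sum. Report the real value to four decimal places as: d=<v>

d=-0.0783

d^2_{-1,-1}(β=2.8109) via the finite sum:
c=cos(2.810900/2)=0.164594, s=sin(2.810900/2)=0.986361; N=√[1·6·1·6]=6.000000
k: max(0,(-1)−(-1))=0 … min(2+(-1),2−(-1))=1
  k=0: (−1)^0·6.0000/(6)·0.1646^4·0.9864^0 = +0.000734
  k=1: (−1)^1·6.0000/(2)·0.1646^2·0.9864^2 = -0.079072
d^2_{-1,-1}(2.8109) = +0.000734 -0.079072 = -0.078338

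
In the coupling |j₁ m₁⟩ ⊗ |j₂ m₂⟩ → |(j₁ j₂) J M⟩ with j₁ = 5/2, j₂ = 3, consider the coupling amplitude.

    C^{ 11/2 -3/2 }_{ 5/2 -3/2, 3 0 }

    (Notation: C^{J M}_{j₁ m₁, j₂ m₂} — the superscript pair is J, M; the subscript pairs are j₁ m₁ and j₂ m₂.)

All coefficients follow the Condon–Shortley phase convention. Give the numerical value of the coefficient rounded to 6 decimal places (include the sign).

+0.550482  (= +√(10/33))

√[12·0!5!6!/12! · 1!4!3!3!4!7!] = √(2488320/11)
  +(−1)^0/∏(0,0,4,3,1,3)! = 1/864  (running 1/864)
⟨..|..⟩ = √(2488320/11)·(1/864) = +0.550482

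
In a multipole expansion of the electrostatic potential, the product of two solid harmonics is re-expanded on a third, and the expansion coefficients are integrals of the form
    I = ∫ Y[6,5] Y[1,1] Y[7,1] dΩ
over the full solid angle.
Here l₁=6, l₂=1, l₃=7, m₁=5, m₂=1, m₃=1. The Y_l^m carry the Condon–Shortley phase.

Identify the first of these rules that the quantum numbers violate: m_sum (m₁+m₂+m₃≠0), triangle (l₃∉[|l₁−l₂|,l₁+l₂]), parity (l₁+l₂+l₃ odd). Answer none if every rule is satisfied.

m₁+m₂+m₃ = 5 + 1 + 1 = 7  ✗
triangle: |6−1|=5 ≤ l₃=7 ≤ 6+1=7
parity: l₁+l₂+l₃ = 14 is even

m_sum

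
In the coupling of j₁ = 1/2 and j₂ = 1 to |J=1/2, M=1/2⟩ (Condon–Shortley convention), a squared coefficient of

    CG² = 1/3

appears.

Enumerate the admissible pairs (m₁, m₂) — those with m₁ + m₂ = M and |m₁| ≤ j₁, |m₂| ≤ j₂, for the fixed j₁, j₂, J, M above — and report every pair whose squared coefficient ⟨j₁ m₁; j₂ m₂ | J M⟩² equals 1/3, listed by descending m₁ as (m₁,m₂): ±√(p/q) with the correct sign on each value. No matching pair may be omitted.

Admissible pairs with m₁+m₂ = M = 1/2: (-1/2,1), (1/2,0)
  (m₁,m₂)=(1/2,0): CG² = 1/3, CG = +√(1/3)   ← matches the target
  (m₁,m₂)=(-1/2,1): CG² = 2/3, CG = −√(2/3)
Pairs with CG² = 1/3: (1/2,0): +√(1/3)

(1/2,0): +√(1/3)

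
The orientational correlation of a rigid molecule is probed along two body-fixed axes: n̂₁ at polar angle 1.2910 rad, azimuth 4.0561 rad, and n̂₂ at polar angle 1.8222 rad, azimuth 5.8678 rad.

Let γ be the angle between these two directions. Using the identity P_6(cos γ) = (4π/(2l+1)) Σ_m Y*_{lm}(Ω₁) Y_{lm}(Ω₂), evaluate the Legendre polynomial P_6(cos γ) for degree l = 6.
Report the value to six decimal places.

Term-by-term m-sum for l=6 (normalisation 4π/13 = 0.966644):
  m=-6: (0.266339, -0.272124) × (-0.317680, 0.241141) = (-0.018990, 0.150674)  (running Σ = (-0.018990, 0.150674))
  m=-5: (0.052832, 0.375303) × (0.172029, -0.310360) = (0.125568, 0.048166)  (running Σ = (0.106577, 0.198840))
  m=-4: (0.042647, 0.024216) × (0.009085, -0.099839) = (0.002805, -0.004038)  (running Σ = (0.109383, 0.194802))
  m=-3: (-0.318155, 0.133791) × (0.108922, 0.323645) = (-0.077955, -0.088396)  (running Σ = (0.031428, 0.106405))
  m=-2: (0.013892, -0.052598) × (0.002570, 0.002814) = (0.000184, -0.000096)  (running Σ = (0.031612, 0.106309))
  m=-1: (-0.193759, -0.251578) × (-0.296975, -0.130981) = (0.024590, 0.100091)  (running Σ = (0.056202, 0.206401))
  m=0: (0.081248, -0.000000) × (0.022007, 0.000000) = (0.001788, 0.000000)  (running Σ = (0.057990, 0.206401))
  m=1: (0.193759, -0.251578) × (0.296975, -0.130981) = (0.024590, -0.100091)  (running Σ = (0.082579, 0.106309))
  m=2: (0.013892, 0.052598) × (0.002570, -0.002814) = (0.000184, 0.000096)  (running Σ = (0.082763, 0.106405))
  m=3: (0.318155, 0.133791) × (-0.108922, 0.323645) = (-0.077955, 0.088396)  (running Σ = (0.004809, 0.194802))
  m=4: (0.042647, -0.024216) × (0.009085, 0.099839) = (0.002805, 0.004038)  (running Σ = (0.007614, 0.198840))
  m=5: (-0.052832, 0.375303) × (-0.172029, -0.310360) = (0.125568, -0.048166)  (running Σ = (0.133181, 0.150674))
  m=6: (0.266339, 0.272124) × (-0.317680, -0.241141) = (-0.018990, -0.150674)  (running Σ = (0.114191, 0.000000))
Σ over m = (0.114191, 0.000000); ×(4π/13) → (0.110382, 0.000000). Real part: 0.110382

0.110382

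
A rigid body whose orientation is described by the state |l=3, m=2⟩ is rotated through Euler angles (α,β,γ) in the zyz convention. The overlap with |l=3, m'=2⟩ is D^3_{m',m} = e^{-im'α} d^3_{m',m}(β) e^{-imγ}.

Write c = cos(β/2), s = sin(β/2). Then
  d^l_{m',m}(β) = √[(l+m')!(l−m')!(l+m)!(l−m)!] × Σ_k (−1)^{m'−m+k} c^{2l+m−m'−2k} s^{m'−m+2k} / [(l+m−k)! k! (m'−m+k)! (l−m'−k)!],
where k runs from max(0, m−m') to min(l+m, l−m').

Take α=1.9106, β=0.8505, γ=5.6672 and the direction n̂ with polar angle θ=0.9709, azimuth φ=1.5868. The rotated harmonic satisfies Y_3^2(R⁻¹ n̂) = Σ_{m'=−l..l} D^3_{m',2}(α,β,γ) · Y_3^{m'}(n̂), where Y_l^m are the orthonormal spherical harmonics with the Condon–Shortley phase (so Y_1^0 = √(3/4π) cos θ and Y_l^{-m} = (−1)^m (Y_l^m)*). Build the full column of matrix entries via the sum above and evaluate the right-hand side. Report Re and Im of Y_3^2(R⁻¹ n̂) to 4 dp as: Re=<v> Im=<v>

Need the full column D^3_{m',2} for m'=−3..3 at α=1.9106, β=0.8505, γ=5.6672.
cos(β/2)=0.910936, sin(β/2)=0.412549
d^3_{-3,2}: single k=5 term ⇒ +0.026665;  D = +0.020724+0.016779i
d^3_{-2,2}: k∈[4..5] ⇒ +0.120184 -0.004930 = +0.115254;  D = +0.038521-0.108626i
d^3_{-1,2}: k∈[3..4] ⇒ +0.335674 -0.034424 = +0.301250;  D = -0.301250-0.000295i
d^3_{0,2}: k∈[2..3] ⇒ +0.641891 -0.131655 = +0.510237;  D = +0.169592+0.481227i
d^3_{1,2}: k∈[1..2] ⇒ +0.818302 -0.335674 = +0.482627;  D = +0.375693-0.302958i
d^3_{2,2}: k∈[0..1] ⇒ +0.571381 -0.585964 = -0.014582;  D = +0.012414+0.007651i
d^3_{3,2}: single k=0 term ⇒ -0.633854;  D = +0.133719-0.619588i
Y_3^{m'}(θ=0.9709,φ=1.5868) and Σ D·Y over m':
  (+0.0207+0.0168i)·(+0.0113+0.2343i)  (+0.0385-0.1086i)·(-0.3929+0.0126i)  (-0.3013-0.0003i)·(-0.0025-0.1583i)  (+0.1696+0.4812i)·(-0.2963+0.0000i)  (+0.3757-0.3030i)·(+0.0025-0.1583i)  (+0.0124+0.0077i)·(-0.3929-0.0126i)  (+0.1337-0.6196i)·(-0.0113+0.2343i)
Y_3^2(R⁻¹ n̂) = +0.024896-0.071782i

Re=0.0249 Im=-0.0718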